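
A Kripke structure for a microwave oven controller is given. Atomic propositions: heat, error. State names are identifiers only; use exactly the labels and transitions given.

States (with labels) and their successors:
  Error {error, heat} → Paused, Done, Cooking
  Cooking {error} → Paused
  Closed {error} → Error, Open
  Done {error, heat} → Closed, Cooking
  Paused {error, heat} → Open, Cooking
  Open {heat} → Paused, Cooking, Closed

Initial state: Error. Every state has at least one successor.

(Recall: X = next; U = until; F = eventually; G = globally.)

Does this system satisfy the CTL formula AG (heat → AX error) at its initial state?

States satisfying heat → AX error: {Error, Cooking, Closed, Done, Open}.
States satisfying AG (heat → AX error): ∅.
Paused is reachable from Error and violates heat → AX error, so AG fails at Error.
Error ∉ Sat(AG (heat → AX error)).

Violated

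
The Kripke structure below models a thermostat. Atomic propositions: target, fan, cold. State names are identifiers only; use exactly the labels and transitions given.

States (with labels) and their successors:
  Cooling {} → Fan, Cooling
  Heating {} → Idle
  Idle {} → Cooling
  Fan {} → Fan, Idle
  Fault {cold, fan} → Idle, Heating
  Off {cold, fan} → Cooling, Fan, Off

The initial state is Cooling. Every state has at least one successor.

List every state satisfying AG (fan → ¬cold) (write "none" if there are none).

{Cooling, Heating, Idle, Fan}

States satisfying fan → ¬cold: {Cooling, Heating, Idle, Fan}.
States satisfying AG (fan → ¬cold): {Cooling, Heating, Idle, Fan}.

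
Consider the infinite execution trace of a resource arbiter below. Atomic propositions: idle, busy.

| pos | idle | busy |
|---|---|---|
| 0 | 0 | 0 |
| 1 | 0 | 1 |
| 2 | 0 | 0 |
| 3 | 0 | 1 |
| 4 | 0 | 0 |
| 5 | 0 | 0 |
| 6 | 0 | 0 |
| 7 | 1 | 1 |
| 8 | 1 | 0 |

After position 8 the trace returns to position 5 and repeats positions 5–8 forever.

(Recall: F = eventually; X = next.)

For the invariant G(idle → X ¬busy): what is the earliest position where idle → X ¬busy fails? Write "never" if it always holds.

idle → X ¬busy holds at every position 0..8, and those are all the positions the trace ever visits, so the invariant G(idle → X ¬busy) is never violated.

never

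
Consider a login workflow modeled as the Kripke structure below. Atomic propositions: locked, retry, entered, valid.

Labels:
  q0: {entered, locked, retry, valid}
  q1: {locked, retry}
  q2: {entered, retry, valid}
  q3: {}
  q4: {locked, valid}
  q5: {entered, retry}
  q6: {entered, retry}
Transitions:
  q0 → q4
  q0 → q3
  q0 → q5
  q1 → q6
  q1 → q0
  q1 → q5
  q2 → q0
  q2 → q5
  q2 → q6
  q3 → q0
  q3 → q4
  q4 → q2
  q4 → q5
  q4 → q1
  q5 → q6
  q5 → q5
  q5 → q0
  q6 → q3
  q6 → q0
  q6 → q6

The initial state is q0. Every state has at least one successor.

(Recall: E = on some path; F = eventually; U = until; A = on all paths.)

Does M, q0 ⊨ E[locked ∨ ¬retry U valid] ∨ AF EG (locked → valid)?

States satisfying locked ∨ ¬retry: {q0, q1, q3, q4}.
States satisfying valid: {q0, q2, q4}.
States satisfying E[locked ∨ ¬retry U valid]: {q0, q1, q2, q3, q4}.
States satisfying EG (locked → valid): {q0, q2, q3, q4, q5, q6}.
States satisfying AF EG (locked → valid): {q0, q1, q2, q3, q4, q5, q6}.
States satisfying E[locked ∨ ¬retry U valid] ∨ AF EG (locked → valid): {q0, q1, q2, q3, q4, q5, q6}.
q0 ∈ Sat(E[locked ∨ ¬retry U valid] ∨ AF EG (locked → valid)).

Holds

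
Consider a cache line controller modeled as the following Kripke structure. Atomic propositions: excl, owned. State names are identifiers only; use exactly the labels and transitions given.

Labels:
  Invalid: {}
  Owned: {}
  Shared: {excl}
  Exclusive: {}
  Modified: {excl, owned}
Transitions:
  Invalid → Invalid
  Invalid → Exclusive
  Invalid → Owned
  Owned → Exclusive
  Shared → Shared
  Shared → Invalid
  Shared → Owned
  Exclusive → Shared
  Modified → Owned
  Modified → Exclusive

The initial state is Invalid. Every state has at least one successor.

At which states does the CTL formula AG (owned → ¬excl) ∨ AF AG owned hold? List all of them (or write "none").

{Invalid, Owned, Shared, Exclusive}

States satisfying owned → ¬excl: {Invalid, Owned, Shared, Exclusive}.
States satisfying AG (owned → ¬excl): {Invalid, Owned, Shared, Exclusive}.
States satisfying AG owned: ∅.
States satisfying AF AG owned: ∅.
States satisfying AG (owned → ¬excl) ∨ AF AG owned: {Invalid, Owned, Shared, Exclusive}.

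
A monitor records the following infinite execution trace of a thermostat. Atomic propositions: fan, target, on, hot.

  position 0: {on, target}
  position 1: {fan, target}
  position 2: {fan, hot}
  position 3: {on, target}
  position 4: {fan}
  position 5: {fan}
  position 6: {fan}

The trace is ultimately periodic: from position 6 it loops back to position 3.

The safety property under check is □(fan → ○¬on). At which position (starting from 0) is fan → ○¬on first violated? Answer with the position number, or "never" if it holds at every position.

2

Check fan → ○¬on at each position in order: 0 ✓, 1 ✓.
At position 2 the labels are {fan, hot} and the next position 3 has {on, target}, so fan → ○¬on is false there. This is the first violation.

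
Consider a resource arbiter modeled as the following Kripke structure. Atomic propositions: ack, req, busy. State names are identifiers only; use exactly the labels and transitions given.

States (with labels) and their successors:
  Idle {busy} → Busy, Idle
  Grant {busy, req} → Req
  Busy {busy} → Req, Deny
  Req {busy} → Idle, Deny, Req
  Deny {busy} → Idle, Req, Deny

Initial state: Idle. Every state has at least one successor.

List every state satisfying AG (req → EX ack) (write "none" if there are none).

{Idle, Busy, Req, Deny}

States satisfying req → EX ack: {Idle, Busy, Req, Deny}.
States satisfying AG (req → EX ack): {Idle, Busy, Req, Deny}.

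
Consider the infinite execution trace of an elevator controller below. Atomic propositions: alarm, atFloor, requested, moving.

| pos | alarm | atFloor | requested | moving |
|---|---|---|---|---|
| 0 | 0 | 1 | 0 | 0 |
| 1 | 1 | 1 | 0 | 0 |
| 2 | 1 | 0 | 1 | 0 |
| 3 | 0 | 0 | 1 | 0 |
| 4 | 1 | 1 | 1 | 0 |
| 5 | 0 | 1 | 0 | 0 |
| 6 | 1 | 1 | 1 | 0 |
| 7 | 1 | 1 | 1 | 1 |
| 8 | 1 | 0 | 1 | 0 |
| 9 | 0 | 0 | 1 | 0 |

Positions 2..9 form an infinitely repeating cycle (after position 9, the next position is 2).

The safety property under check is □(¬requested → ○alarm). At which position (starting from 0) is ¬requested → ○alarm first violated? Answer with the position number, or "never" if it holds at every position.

never

¬requested → ○alarm holds at every position 0..9, and those are all the positions the trace ever visits, so the invariant □(¬requested → ○alarm) is never violated.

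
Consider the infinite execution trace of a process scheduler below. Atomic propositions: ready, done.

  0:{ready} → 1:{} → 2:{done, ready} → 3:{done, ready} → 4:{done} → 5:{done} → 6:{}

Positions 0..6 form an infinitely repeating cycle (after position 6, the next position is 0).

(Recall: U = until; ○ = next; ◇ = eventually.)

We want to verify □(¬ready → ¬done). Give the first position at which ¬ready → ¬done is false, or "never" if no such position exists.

Check ¬ready → ¬done at each position in order: 0 ✓, 1 ✓, 2 ✓, 3 ✓.
At position 4 the labels are {done}, so ¬ready → ¬done is false there. This is the first violation.

4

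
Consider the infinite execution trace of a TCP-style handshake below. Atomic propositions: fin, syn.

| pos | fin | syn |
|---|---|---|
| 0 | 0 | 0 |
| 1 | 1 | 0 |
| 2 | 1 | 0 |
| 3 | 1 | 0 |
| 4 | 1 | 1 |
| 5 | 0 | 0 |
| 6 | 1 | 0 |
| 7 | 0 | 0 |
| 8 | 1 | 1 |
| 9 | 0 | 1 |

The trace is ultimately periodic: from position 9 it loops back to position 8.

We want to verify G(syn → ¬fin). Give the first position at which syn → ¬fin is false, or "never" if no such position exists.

Check syn → ¬fin at each position in order: 0 ✓, 1 ✓, 2 ✓, 3 ✓.
At position 4 the labels are {fin, syn}, so syn → ¬fin is false there. This is the first violation.

4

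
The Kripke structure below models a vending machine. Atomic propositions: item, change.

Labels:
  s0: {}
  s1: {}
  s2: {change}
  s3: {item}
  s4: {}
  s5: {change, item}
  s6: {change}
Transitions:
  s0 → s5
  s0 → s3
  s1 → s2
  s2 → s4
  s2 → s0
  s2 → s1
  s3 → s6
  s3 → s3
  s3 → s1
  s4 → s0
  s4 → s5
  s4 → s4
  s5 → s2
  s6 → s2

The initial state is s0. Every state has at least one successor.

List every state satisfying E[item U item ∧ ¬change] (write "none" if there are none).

States satisfying item: {s3, s5}.
States satisfying item ∧ ¬change: {s3}.
States satisfying E[item U item ∧ ¬change]: {s3}.

{s3}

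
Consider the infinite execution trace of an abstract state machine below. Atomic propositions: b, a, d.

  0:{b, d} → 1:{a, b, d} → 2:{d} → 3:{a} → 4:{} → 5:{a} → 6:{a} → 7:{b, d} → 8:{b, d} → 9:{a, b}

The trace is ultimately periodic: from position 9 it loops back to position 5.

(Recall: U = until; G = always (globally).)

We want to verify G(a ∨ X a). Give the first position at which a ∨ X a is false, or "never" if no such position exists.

7

Check a ∨ X a at each position in order: 0 ✓, 1 ✓, 2 ✓, 3 ✓, 4 ✓, 5 ✓, 6 ✓.
At position 7 the labels are {b, d} and the next position 8 has {b, d}, so a ∨ X a is false there. This is the first violation.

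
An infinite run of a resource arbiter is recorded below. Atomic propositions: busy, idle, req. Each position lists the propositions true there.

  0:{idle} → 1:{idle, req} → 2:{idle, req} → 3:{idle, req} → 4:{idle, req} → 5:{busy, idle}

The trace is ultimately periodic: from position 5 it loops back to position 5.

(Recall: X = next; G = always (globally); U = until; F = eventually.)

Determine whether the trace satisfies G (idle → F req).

No

idle → F req must hold at every position from 0 onward. It fails at position 5, so G (idle → F req) is false.
Positions where idle holds: 0, 1, 2, 3, 4, 5.
Check F req at each: 0→ok, 1→ok, 2→ok, 3→ok, 4→ok, 5→fails.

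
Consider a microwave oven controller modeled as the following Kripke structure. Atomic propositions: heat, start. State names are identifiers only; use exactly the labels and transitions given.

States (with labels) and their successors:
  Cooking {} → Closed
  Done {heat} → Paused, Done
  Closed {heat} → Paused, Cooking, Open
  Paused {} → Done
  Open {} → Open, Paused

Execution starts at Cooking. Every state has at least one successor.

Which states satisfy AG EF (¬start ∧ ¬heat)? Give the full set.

{Cooking, Done, Closed, Paused, Open}

States satisfying EF (¬start ∧ ¬heat): {Cooking, Done, Closed, Paused, Open}.
States satisfying AG EF (¬start ∧ ¬heat): {Cooking, Done, Closed, Paused, Open}.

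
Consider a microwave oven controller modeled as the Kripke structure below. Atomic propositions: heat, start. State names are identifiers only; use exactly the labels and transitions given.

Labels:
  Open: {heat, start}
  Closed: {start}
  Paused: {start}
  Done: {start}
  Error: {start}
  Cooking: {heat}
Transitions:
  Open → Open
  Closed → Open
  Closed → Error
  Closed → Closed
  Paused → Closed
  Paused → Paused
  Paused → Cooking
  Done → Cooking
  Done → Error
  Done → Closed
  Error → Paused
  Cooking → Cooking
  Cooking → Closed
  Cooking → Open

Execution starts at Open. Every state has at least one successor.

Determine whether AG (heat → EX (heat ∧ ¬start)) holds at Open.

Does not hold

States satisfying heat → EX (heat ∧ ¬start): {Closed, Paused, Done, Error, Cooking}.
States satisfying AG (heat → EX (heat ∧ ¬start)): ∅.
Open is reachable from Open and violates heat → EX (heat ∧ ¬start), so AG fails at Open.
Open ∉ Sat(AG (heat → EX (heat ∧ ¬start))).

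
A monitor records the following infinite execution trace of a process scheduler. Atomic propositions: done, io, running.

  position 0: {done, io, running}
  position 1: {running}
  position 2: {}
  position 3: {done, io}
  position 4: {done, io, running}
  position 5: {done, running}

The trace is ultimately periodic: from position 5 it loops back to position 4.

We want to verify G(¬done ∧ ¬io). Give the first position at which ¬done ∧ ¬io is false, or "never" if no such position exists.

0

At position 0 the labels are {done, io, running}, so ¬done ∧ ¬io is false there. This is the first violation.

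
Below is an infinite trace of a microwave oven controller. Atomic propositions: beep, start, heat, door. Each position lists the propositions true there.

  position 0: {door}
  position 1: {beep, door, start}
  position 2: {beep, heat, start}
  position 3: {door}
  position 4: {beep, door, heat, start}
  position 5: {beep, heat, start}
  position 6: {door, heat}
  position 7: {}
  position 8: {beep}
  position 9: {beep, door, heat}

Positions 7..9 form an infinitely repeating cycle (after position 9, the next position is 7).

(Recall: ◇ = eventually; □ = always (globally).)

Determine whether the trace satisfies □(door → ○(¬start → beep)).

door → ○(¬start → beep) must hold at every position from 0 onward. It fails at position 6, so □(door → ○(¬start → beep)) is false.
Positions where door holds: 0, 1, 3, 4, 6, 9.
Check ○(¬start → beep) at each: 0→ok, 1→ok, 3→ok, 4→ok, 6→fails, 9→fails.

Does not hold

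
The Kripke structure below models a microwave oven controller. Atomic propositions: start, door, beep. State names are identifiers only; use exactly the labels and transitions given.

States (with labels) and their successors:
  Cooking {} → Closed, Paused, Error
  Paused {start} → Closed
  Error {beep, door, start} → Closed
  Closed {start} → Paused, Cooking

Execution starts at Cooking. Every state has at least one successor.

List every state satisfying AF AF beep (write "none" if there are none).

States satisfying AF beep: {Error}.
States satisfying AF AF beep: {Error}.

{Error}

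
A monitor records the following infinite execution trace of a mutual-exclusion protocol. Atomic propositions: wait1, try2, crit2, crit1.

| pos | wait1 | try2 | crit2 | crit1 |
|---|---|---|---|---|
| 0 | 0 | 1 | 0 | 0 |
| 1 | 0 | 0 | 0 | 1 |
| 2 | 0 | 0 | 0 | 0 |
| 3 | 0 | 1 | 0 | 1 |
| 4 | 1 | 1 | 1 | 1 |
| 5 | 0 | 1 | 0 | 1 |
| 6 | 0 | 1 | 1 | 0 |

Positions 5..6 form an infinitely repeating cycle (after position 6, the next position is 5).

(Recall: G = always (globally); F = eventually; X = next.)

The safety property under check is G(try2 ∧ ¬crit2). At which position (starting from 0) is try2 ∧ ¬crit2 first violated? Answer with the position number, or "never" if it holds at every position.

Check try2 ∧ ¬crit2 at each position in order: 0 ✓.
At position 1 the labels are {crit1}, so try2 ∧ ¬crit2 is false there. This is the first violation.

1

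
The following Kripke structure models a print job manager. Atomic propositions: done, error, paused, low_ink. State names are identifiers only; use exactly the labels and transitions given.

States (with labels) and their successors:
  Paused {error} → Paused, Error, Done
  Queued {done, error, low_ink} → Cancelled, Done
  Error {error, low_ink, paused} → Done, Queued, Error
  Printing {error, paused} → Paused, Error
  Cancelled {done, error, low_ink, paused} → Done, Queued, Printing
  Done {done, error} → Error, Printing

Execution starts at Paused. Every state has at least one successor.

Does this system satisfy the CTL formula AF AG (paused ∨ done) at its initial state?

States satisfying AG (paused ∨ done): ∅.
States satisfying AF AG (paused ∨ done): ∅.
There is a path from Paused along which AG (paused ∨ done) never holds.
Paused ∉ Sat(AF AG (paused ∨ done)).

Violated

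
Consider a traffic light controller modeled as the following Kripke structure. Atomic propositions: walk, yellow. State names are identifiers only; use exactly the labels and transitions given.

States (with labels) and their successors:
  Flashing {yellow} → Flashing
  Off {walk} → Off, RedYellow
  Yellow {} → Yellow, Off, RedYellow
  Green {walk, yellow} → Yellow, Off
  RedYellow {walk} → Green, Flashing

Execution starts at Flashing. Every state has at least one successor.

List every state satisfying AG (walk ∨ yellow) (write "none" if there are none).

States satisfying walk ∨ yellow: {Flashing, Off, Green, RedYellow}.
States satisfying AG (walk ∨ yellow): {Flashing}.

{Flashing}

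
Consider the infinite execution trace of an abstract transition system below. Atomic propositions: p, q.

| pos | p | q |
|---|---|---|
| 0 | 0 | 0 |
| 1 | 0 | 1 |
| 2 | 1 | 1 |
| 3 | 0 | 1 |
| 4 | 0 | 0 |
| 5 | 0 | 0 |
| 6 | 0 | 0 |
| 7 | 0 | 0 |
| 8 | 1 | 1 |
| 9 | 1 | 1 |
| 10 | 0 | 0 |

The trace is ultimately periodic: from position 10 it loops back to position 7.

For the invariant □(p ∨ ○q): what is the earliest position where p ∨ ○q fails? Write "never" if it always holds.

3

Check p ∨ ○q at each position in order: 0 ✓, 1 ✓, 2 ✓.
At position 3 the labels are {q} and the next position 4 has {}, so p ∨ ○q is false there. This is the first violation.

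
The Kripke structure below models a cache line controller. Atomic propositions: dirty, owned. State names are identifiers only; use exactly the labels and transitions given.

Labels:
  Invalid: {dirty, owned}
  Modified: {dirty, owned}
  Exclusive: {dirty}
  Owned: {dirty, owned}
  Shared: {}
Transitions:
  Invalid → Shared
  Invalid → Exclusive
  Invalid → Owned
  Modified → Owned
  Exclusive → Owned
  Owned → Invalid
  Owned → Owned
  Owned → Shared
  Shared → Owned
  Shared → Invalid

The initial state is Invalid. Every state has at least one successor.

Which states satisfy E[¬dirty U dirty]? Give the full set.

{Invalid, Modified, Exclusive, Owned, Shared}

States satisfying ¬dirty: {Shared}.
States satisfying dirty: {Invalid, Modified, Exclusive, Owned}.
States satisfying E[¬dirty U dirty]: {Invalid, Modified, Exclusive, Owned, Shared}.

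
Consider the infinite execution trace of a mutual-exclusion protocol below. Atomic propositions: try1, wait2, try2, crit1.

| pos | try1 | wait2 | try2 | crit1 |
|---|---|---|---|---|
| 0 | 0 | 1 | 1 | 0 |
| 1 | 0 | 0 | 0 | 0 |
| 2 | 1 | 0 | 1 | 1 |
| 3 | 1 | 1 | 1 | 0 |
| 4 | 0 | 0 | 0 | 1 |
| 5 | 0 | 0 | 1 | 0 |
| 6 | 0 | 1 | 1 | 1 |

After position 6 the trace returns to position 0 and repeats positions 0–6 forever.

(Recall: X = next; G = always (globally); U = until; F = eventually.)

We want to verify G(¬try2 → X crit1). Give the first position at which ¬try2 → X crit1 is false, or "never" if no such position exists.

4

Check ¬try2 → X crit1 at each position in order: 0 ✓, 1 ✓, 2 ✓, 3 ✓.
At position 4 the labels are {crit1} and the next position 5 has {try2}, so ¬try2 → X crit1 is false there. This is the first violation.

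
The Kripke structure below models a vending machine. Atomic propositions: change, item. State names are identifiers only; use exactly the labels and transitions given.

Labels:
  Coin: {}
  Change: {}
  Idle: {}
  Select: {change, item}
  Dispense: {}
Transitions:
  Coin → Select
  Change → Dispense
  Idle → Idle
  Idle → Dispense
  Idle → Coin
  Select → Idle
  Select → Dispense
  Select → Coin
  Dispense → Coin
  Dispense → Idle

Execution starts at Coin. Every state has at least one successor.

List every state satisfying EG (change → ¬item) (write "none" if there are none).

States satisfying change → ¬item: {Coin, Change, Idle, Dispense}.
States satisfying EG (change → ¬item): {Change, Idle, Dispense}.

{Change, Idle, Dispense}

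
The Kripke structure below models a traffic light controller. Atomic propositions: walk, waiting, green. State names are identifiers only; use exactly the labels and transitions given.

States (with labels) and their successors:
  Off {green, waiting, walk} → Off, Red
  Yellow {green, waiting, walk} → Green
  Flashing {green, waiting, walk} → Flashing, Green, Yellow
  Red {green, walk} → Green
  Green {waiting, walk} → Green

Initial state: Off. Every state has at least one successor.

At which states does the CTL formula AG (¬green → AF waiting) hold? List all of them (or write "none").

{Off, Yellow, Flashing, Red, Green}

States satisfying ¬green → AF waiting: {Off, Yellow, Flashing, Red, Green}.
States satisfying AG (¬green → AF waiting): {Off, Yellow, Flashing, Red, Green}.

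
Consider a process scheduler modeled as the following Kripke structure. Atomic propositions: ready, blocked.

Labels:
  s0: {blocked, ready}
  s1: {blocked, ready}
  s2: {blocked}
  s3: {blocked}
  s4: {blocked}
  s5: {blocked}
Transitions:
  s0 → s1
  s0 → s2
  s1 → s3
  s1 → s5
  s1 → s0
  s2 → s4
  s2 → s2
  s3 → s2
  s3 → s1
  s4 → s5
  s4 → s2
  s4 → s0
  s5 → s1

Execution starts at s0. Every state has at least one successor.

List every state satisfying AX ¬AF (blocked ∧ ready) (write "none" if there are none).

{s2}

States satisfying ¬AF (blocked ∧ ready): {s2, s3, s4}.
States satisfying AX ¬AF (blocked ∧ ready): {s2}.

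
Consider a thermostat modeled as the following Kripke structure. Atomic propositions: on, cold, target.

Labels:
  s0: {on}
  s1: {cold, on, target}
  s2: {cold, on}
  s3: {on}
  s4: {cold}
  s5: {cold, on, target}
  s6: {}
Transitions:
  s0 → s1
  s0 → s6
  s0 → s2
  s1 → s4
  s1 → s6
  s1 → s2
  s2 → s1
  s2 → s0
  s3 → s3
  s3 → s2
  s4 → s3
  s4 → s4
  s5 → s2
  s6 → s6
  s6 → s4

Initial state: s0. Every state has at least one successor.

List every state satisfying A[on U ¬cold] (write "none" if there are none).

{s0, s3, s6}

States satisfying on: {s0, s1, s2, s3, s5}.
States satisfying ¬cold: {s0, s3, s6}.
States satisfying A[on U ¬cold]: {s0, s3, s6}.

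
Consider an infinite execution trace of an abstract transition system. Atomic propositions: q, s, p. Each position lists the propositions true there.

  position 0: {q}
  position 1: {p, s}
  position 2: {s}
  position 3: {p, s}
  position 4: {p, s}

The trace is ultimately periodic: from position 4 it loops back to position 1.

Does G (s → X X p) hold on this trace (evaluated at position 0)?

Violated

s → X X p must hold at every position from 0 onward. It fails at position 4, so G (s → X X p) is false.
Positions where s holds: 1, 2, 3, 4.
Check X X p at each: 1→ok, 2→ok, 3→ok, 4→fails.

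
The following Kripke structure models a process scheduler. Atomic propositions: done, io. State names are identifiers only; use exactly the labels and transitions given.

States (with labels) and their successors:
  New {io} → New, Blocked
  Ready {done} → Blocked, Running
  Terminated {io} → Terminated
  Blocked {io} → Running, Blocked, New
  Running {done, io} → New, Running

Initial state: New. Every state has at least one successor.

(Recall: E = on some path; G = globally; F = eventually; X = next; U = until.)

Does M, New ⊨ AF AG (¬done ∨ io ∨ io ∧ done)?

States satisfying AG (¬done ∨ io ∨ io ∧ done): {New, Terminated, Blocked, Running}.
States satisfying AF AG (¬done ∨ io ∨ io ∧ done): {New, Ready, Terminated, Blocked, Running}.
New ∈ Sat(AF AG (¬done ∨ io ∨ io ∧ done)).

Holds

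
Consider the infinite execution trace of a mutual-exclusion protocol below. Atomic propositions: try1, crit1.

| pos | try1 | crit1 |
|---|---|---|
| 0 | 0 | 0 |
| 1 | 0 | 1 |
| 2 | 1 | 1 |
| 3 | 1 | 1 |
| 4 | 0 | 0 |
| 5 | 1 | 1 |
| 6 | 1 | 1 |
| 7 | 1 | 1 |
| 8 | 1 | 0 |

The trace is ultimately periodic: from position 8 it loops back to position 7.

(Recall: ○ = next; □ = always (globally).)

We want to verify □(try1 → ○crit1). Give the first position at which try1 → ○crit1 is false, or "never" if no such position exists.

3

Check try1 → ○crit1 at each position in order: 0 ✓, 1 ✓, 2 ✓.
At position 3 the labels are {crit1, try1} and the next position 4 has {}, so try1 → ○crit1 is false there. This is the first violation.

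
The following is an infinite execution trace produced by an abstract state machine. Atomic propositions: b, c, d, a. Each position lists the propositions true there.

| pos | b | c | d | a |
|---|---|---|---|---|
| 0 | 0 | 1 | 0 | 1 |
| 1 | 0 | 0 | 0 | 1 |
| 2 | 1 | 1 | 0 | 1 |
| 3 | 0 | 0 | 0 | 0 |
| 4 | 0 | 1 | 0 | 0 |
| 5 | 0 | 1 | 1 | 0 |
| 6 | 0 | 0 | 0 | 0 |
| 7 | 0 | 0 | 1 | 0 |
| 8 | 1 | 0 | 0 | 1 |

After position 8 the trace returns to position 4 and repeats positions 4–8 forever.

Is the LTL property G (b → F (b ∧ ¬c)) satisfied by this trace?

b → F (b ∧ ¬c) holds at every position 0..8, and those are all positions ever visited, so G (b → F (b ∧ ¬c)) holds.
Positions where b holds: 2, 8.
Check F (b ∧ ¬c) at each: 2→ok, 8→ok.

Yes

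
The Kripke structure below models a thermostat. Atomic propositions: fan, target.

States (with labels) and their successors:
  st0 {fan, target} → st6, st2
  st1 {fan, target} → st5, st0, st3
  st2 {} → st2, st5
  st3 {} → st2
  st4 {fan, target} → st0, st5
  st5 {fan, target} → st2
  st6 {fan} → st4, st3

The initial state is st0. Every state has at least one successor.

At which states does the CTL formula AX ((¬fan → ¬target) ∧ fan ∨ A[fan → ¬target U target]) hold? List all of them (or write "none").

{st4}

States satisfying (¬fan → ¬target) ∧ fan ∨ A[fan → ¬target U target]: {st0, st1, st4, st5, st6}.
States satisfying AX ((¬fan → ¬target) ∧ fan ∨ A[fan → ¬target U target]): {st4}.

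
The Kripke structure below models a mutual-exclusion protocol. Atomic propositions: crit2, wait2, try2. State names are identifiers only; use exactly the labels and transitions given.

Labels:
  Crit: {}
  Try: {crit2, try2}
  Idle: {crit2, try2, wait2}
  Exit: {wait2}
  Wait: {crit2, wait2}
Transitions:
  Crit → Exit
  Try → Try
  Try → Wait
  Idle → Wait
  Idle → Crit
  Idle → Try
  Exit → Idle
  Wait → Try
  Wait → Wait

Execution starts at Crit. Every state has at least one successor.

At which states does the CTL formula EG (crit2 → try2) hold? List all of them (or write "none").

{Crit, Try, Idle, Exit}

States satisfying crit2 → try2: {Crit, Try, Idle, Exit}.
States satisfying EG (crit2 → try2): {Crit, Try, Idle, Exit}.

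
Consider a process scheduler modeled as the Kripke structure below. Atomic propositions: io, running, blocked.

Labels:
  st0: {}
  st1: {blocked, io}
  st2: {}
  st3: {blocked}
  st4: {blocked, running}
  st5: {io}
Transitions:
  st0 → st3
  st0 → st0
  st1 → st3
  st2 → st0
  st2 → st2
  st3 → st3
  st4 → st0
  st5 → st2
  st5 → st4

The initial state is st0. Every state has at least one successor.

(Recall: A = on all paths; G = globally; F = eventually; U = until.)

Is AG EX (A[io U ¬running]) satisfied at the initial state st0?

Satisfied

States satisfying EX (A[io U ¬running]): {st0, st1, st2, st3, st4, st5}.
States satisfying AG EX (A[io U ¬running]): {st0, st1, st2, st3, st4, st5}.
Every state reachable from st0 satisfies EX (A[io U ¬running]).
st0 ∈ Sat(AG EX (A[io U ¬running])).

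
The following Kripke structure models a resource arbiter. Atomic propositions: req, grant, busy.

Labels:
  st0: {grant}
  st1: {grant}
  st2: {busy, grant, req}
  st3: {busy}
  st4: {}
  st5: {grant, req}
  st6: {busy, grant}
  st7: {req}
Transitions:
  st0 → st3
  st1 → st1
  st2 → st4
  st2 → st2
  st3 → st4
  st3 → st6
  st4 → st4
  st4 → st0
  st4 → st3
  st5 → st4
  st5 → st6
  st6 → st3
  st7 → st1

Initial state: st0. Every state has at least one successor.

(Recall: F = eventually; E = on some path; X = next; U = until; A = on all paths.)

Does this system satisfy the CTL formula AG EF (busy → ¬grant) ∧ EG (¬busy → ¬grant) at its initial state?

No

States satisfying EF (busy → ¬grant): {st0, st1, st2, st3, st4, st5, st6, st7}.
States satisfying AG EF (busy → ¬grant): {st0, st1, st2, st3, st4, st5, st6, st7}.
States satisfying ¬busy → ¬grant: {st2, st3, st4, st6, st7}.
States satisfying EG (¬busy → ¬grant): {st2, st3, st4, st6}.
States satisfying AG EF (busy → ¬grant) ∧ EG (¬busy → ¬grant): {st2, st3, st4, st6}.
st0 ∉ Sat(AG EF (busy → ¬grant) ∧ EG (¬busy → ¬grant)).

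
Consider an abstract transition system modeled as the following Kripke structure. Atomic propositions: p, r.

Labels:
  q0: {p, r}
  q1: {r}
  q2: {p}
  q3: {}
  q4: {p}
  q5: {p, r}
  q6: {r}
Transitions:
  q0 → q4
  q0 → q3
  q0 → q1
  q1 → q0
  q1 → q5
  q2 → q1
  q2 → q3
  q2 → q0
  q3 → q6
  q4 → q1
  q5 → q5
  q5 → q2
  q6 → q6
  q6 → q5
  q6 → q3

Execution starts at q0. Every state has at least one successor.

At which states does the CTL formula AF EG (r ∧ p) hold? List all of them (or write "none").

{q5}

States satisfying EG (r ∧ p): {q5}.
States satisfying AF EG (r ∧ p): {q5}.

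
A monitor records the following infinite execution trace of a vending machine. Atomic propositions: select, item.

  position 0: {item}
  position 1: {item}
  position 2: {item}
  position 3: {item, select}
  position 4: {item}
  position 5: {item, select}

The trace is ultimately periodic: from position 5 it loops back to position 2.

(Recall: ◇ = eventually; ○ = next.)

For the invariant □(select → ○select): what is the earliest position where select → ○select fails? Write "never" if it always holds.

3

Check select → ○select at each position in order: 0 ✓, 1 ✓, 2 ✓.
At position 3 the labels are {item, select} and the next position 4 has {item}, so select → ○select is false there. This is the first violation.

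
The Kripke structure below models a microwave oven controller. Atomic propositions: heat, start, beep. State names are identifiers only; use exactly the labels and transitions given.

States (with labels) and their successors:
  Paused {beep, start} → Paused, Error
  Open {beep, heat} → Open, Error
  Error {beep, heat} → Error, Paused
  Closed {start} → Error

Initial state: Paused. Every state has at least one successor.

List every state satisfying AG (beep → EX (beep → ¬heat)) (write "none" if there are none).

{Paused, Error, Closed}

States satisfying beep → EX (beep → ¬heat): {Paused, Error, Closed}.
States satisfying AG (beep → EX (beep → ¬heat)): {Paused, Error, Closed}.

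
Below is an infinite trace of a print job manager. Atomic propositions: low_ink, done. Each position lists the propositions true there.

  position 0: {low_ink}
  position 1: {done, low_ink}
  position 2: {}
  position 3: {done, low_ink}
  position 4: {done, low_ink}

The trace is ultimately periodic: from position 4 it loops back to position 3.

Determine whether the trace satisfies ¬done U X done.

Holds

Walking from position 0: X done first holds at position 0, and ¬done holds at every earlier position along the way, so ¬done U X done holds.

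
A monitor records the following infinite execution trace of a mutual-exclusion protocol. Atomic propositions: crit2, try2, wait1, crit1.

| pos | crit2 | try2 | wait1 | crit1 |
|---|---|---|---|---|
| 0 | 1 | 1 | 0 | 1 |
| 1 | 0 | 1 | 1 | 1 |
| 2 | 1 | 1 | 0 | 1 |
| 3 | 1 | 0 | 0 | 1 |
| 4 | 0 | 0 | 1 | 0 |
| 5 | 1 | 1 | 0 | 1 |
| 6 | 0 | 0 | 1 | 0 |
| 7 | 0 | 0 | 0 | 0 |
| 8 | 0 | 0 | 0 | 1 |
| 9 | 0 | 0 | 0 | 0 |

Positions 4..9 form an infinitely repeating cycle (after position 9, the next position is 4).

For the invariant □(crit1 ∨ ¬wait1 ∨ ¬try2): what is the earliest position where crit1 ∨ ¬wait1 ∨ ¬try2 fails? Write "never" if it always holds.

crit1 ∨ ¬wait1 ∨ ¬try2 holds at every position 0..9, and those are all the positions the trace ever visits, so the invariant □(crit1 ∨ ¬wait1 ∨ ¬try2) is never violated.

never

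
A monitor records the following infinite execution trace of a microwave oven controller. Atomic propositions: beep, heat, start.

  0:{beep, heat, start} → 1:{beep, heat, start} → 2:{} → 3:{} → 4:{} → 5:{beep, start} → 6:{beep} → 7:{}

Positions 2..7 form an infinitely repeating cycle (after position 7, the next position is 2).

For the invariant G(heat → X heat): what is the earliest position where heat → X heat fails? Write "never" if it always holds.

1

Check heat → X heat at each position in order: 0 ✓.
At position 1 the labels are {beep, heat, start} and the next position 2 has {}, so heat → X heat is false there. This is the first violation.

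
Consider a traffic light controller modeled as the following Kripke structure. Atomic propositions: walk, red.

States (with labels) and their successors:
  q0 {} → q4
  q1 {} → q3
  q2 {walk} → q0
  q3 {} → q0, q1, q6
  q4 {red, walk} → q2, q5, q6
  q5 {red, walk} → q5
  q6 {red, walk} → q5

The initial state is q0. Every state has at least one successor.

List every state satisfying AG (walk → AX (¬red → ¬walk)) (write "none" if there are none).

States satisfying walk → AX (¬red → ¬walk): {q0, q1, q2, q3, q5, q6}.
States satisfying AG (walk → AX (¬red → ¬walk)): {q5, q6}.

{q5, q6}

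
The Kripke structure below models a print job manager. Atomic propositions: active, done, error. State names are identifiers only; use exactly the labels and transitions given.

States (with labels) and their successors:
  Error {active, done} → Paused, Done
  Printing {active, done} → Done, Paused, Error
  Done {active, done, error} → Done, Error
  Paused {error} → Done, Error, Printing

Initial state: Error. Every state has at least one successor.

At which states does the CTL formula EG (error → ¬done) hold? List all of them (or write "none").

States satisfying error → ¬done: {Error, Printing, Paused}.
States satisfying EG (error → ¬done): {Error, Printing, Paused}.

{Error, Printing, Paused}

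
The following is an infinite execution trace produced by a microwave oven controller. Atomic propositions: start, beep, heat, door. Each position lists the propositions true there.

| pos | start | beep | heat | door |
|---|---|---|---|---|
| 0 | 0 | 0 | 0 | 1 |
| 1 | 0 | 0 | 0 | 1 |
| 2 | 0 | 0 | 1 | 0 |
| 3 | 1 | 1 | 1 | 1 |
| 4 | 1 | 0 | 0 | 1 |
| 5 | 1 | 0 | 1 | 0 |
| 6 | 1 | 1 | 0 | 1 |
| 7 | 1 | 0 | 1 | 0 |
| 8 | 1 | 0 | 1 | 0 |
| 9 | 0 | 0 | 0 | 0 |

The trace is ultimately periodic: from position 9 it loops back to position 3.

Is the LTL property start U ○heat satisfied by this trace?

Walking from position 0: at position 0, ○heat has not yet held and start fails, so start U ○heat is false.

No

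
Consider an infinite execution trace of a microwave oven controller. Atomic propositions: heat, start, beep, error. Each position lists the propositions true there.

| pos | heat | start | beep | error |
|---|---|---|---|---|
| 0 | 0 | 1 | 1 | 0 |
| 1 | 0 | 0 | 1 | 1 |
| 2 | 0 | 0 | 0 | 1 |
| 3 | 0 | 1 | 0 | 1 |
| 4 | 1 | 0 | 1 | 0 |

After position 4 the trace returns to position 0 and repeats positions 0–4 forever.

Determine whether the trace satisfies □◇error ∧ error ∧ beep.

◇error holds at every position 0..4, and those are all positions ever visited, so □◇error holds.
At position 0: □◇error is true; error ∧ beep is false; so □◇error ∧ error ∧ beep is false.

Violated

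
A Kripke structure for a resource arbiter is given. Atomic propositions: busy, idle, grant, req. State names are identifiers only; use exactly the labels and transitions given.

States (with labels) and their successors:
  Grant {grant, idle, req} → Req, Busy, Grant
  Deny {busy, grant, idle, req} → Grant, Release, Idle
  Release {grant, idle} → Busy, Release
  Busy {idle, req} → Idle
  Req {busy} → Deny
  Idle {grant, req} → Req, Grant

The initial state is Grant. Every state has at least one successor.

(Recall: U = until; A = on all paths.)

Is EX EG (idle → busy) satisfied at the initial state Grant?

Yes

States satisfying EG (idle → busy): {Deny, Req, Idle}.
States satisfying EX EG (idle → busy): {Grant, Deny, Busy, Req, Idle}.
Grant ∈ Sat(EX EG (idle → busy)).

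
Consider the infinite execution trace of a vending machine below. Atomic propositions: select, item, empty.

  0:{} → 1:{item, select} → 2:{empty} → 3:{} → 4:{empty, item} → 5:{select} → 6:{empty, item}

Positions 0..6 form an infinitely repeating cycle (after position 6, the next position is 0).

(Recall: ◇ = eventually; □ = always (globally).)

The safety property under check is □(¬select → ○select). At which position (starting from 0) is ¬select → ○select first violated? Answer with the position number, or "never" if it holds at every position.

2

Check ¬select → ○select at each position in order: 0 ✓, 1 ✓.
At position 2 the labels are {empty} and the next position 3 has {}, so ¬select → ○select is false there. This is the first violation.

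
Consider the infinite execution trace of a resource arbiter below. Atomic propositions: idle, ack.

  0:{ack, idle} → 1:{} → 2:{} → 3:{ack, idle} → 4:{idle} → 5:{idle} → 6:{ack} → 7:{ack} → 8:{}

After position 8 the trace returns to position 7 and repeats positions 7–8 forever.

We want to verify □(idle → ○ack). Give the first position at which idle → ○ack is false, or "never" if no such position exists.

0

At position 0 the labels are {ack, idle} and the next position 1 has {}, so idle → ○ack is false there. This is the first violation.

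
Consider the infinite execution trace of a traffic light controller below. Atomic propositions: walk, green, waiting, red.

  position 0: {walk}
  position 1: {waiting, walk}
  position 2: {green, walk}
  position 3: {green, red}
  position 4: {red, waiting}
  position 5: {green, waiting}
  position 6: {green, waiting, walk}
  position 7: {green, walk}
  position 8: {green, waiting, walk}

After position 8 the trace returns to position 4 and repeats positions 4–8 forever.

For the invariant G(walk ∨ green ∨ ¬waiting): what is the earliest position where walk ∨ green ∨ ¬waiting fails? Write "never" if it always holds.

4

Check walk ∨ green ∨ ¬waiting at each position in order: 0 ✓, 1 ✓, 2 ✓, 3 ✓.
At position 4 the labels are {red, waiting}, so walk ∨ green ∨ ¬waiting is false there. This is the first violation.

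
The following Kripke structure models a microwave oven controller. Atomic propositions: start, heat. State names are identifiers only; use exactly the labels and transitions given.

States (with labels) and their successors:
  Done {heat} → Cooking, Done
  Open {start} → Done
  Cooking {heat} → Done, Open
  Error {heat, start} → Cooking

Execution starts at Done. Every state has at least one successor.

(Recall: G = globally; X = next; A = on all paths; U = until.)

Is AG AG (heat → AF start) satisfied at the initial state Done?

States satisfying AG (heat → AF start): ∅.
States satisfying AG AG (heat → AF start): ∅.
Cooking is reachable from Done and violates AG (heat → AF start), so AG fails at Done.
Done ∉ Sat(AG AG (heat → AF start)).

Does not hold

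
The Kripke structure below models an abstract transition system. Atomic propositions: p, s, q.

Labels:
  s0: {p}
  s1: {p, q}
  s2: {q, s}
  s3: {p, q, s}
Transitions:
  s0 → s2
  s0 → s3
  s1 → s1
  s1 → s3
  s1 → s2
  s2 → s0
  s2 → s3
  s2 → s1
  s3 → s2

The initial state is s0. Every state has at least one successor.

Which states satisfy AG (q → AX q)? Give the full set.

States satisfying q → AX q: {s0, s1, s3}.
States satisfying AG (q → AX q): ∅.

none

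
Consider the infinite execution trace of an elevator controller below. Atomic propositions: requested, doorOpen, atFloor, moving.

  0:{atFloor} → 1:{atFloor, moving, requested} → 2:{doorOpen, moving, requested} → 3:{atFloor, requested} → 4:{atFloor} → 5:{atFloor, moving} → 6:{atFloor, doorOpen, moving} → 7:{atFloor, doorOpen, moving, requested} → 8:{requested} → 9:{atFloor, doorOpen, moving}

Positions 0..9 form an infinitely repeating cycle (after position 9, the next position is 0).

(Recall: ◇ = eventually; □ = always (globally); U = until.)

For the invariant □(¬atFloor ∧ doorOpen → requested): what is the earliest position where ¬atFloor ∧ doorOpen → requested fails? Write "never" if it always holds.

¬atFloor ∧ doorOpen → requested holds at every position 0..9, and those are all the positions the trace ever visits, so the invariant □(¬atFloor ∧ doorOpen → requested) is never violated.

never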